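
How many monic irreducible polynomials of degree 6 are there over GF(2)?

9

The number of monic irreducibles of degree 6 over GF(2) is (1/6)·Σ_{d∣6} μ(6/d) 2^d.
Divisors of 6: 1, 2, 3, 6; μ(6/d) for each: 1, -1, -1, 1.
Σ = 2^1 − 2^2 − 2^3 + 2^6 = 54.
N = 54/6 = 9.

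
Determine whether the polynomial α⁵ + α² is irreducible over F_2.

No

Write m(α) = α⁵ + α².
Check for roots in F_2: m(0) = 0 → root; m(1) = 0 → root.
m(0) = 0, so (α) divides m(α); m is reducible.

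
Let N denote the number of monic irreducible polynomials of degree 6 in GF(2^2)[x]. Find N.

Gauss's count: N_{4}(6) = (1/6) Σ_{d|6} μ(6/d)·4^d.
Divisors of 6: 1, 2, 3, 6; μ(6/d) for each: 1, -1, -1, 1.
Σ = 4^1 − 4^2 − 4^3 + 4^6 = 4020.
N = 4020/6 = 670.

670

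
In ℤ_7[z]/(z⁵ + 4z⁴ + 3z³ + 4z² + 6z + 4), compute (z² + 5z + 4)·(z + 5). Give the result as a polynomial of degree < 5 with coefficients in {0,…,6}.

z^3 + 3z^2 + z + 6

Multiply in ℤ_7[z]: (z² + 5z + 4)·(z + 5) = z³ + 3z² + z + 6.
Reduced: z³ + 3z² + z + 6.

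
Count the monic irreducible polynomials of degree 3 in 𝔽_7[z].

The number of monic irreducibles of degree 3 over GF(7) is (1/3)·Σ_{d∣3} μ(3/d) 7^d.
Divisors of 3: 1, 3; μ(3/d) for each: -1, 1.
Σ = − 7^1 + 7^3 = 336.
N = 336/3 = 112.

112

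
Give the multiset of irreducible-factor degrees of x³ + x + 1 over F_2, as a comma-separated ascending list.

Write f(x) = x³ + x + 1.
Roots in F_2: f(0) = 1; f(1) = 1.
Complete factorization: f(x) = (x³ + x + 1).
Factor degrees with multiplicity: 3 = 3.

3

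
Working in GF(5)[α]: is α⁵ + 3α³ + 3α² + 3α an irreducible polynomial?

No

Write f(α) = α⁵ + 3α³ + 3α² + 3α.
Check for roots in GF(5): f(0) = 0 → root; f(1) = 0 → root; f(2) = 4; f(3) = 0 → root; f(4) = 1.
f(0) = 0, so (α) divides f(α); f is reducible.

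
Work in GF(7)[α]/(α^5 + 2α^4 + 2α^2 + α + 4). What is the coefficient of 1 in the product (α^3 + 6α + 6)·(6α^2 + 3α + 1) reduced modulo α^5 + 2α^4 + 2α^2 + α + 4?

3

Multiply in GF(7)[α]: (α^3 + 6α + 6)·(6α^2 + 3α + 1) = 6α^5 + 3α^4 + 2α^3 + 5α^2 + 3α + 6.
Reduce using α^5 ≡ 5α^4 + 5α^2 + 6α + 3 (mod α^5 + 2α^4 + 2α^2 + α + 4).
Reduced: 5α^4 + 2α^3 + 4α + 3.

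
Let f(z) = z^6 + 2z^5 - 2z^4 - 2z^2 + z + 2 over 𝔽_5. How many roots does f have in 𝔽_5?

1

Evaluate at each of the 5 elements of 𝔽_5:
f(0) = 2; f(1) = 2; f(2) = 2; f(3) = 0 → root; f(4) = 1.
Roots: {3}.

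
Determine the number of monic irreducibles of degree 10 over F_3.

5880

The number of monic irreducibles of degree 10 over GF(3) is (1/10)·Σ_{d∣10} μ(10/d) 3^d.
Divisors of 10: 1, 2, 5, 10; μ(10/d) for each: 1, -1, -1, 1.
Σ = 3^1 − 3^2 − 3^5 + 3^10 = 58800.
N = 58800/10 = 5880.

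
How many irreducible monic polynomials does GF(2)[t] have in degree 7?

18

Gauss's count: N_{2}(7) = (1/7) Σ_{d|7} μ(7/d)·2^d.
Divisors of 7: 1, 7; μ(7/d) for each: -1, 1.
Σ = − 2^1 + 2^7 = 126.
N = 126/7 = 18.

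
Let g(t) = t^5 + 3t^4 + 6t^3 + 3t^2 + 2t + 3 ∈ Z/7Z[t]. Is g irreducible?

Check for roots in Z/7Z: g(0) = 3; g(1) = 4; g(2) = 0 → root; g(3) = 5; g(4) = 2; g(5) = 0 → root; g(6) = 0 → root.
g(2) = 0, so (t − 2) divides g(t); g is reducible.

No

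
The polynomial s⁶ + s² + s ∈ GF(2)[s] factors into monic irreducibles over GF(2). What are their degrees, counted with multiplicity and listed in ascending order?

Write h(s) = s⁶ + s² + s.
Roots in GF(2): h(0) = 0 → root; h(1) = 1.
Linear factors from roots: (s).
Complete factorization: h(s) = (s)·(s² + s + 1)·(s³ + s² + 1).
Factor degrees with multiplicity: 1 + 2 + 3 = 6.

1, 2, 3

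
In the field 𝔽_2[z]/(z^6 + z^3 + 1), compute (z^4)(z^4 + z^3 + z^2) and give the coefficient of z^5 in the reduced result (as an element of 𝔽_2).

1

Multiply in 𝔽_2[z]: (z^4)·(z^4 + z^3 + z^2) = z^8 + z^7 + z^6.
Reduce using z^6 ≡ z^3 + 1 (mod z^6 + z^3 + 1).
Reduced: z^5 + z^4 + z^3 + z^2 + z + 1.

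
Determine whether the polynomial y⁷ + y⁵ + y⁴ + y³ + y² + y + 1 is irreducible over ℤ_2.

Yes

Write f(y) = y⁷ + y⁵ + y⁴ + y³ + y² + y + 1.
Check for roots in ℤ_2: f(0) = 1; f(1) = 1.
No roots, so no linear factors.
Monic irreducibles of degree 2 over GF(2): y² + y + 1.
None of them divide f (all give nonzero remainder).
Monic irreducibles of degree 3 over GF(2): y³ + y + 1, y³ + y² + 1.
None of them divide f (all give nonzero remainder).
No irreducible factor of degree ≤ 3 exists, so f is irreducible over GF(2).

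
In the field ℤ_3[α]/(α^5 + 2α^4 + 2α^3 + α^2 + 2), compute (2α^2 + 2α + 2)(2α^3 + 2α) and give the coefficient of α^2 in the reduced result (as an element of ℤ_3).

0

Multiply in ℤ_3[α]: (2α^2 + 2α + 2)·(2α^3 + 2α) = α^5 + α^4 + 2α^3 + α^2 + α.
Reduce using α^5 ≡ α^4 + α^3 + 2α^2 + 1 (mod α^5 + 2α^4 + 2α^3 + α^2 + 2).
Reduced: 2α^4 + α + 1.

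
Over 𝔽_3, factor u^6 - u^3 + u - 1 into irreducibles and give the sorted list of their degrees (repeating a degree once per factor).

1, 1, 4

Write f(u) = u^6 - u^3 + u - 1.
Roots in 𝔽_3: f(0) = 2; f(1) = 0 → root; f(2) = 0 → root.
Linear factors from roots: (u - 1), (u + 1).
Complete factorization: f(u) = (u + 1)·(u - 1)·(u^4 + u^2 - u + 1).
Factor degrees with multiplicity: 1 + 1 + 4 = 6.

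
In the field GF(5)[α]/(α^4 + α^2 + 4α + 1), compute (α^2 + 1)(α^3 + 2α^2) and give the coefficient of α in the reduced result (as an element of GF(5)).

1

Multiply in GF(5)[α]: (α^2 + 1)·(α^3 + 2α^2) = α^5 + 2α^4 + α^3 + 2α^2.
Reduce using α^4 ≡ 4α^2 + α + 4 (mod α^4 + α^2 + 4α + 1).
Reduced: α^2 + α + 3.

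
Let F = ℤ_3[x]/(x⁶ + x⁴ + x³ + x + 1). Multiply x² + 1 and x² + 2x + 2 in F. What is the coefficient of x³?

Multiply in ℤ_3[x]: (x² + 1)·(x² + 2x + 2) = x⁴ + 2x³ + 2x + 2.
Reduced: x⁴ + 2x³ + 2x + 2.

2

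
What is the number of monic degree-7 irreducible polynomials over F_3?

312

The number of monic irreducibles of degree 7 over GF(3) is (1/7)·Σ_{d∣7} μ(7/d) 3^d.
Divisors of 7: 1, 7; μ(7/d) for each: -1, 1.
Σ = − 3^1 + 3^7 = 2184.
N = 2184/7 = 312.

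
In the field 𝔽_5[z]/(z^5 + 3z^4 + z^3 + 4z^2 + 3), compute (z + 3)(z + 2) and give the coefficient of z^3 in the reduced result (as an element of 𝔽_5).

0

Multiply in 𝔽_5[z]: (z + 3)·(z + 2) = z^2 + 1.
Reduced: z^2 + 1.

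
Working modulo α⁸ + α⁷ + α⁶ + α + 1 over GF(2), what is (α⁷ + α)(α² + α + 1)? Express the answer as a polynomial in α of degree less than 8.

α^3

Multiply in GF(2)[α]: (α⁷ + α)·(α² + α + 1) = α⁹ + α⁸ + α⁷ + α³ + α² + α.
Reduce using α⁸ ≡ α⁷ + α⁶ + α + 1 (mod α⁸ + α⁷ + α⁶ + α + 1).
Reduced: α³.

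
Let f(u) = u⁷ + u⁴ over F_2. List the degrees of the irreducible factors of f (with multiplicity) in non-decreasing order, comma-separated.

Roots in F_2: f(0) = 0 → root; f(1) = 0 → root.
Linear factors from roots: (u), (u + 1).
Complete factorization: f(u) = (u + 1)·(u)^4·(u² + u + 1).
Factor degrees with multiplicity: 1 + 1 + 1 + 1 + 1 + 2 = 7.

1, 1, 1, 1, 1, 2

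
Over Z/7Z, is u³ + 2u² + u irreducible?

Write P(u) = u³ + 2u² + u.
Check for roots in Z/7Z: P(0) = 0 → root; P(1) = 4; P(2) = 4; P(3) = 6; P(4) = 2; P(5) = 5; P(6) = 0 → root.
P(0) = 0, so (u) divides P(u); P is reducible.

No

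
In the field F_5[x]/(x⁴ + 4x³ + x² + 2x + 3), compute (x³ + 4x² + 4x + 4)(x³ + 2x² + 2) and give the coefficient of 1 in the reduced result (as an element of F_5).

4

Multiply in F_5[x]: (x³ + 4x² + 4x + 4)·(x³ + 2x² + 2) = x⁶ + x⁵ + 2x⁴ + 4x³ + x² + 3x + 3.
Reduce using x⁴ ≡ x³ + 4x² + 3x + 2 (mod x⁴ + 4x³ + x² + 2x + 3).
Reduced: 3x³ + x² + x + 4.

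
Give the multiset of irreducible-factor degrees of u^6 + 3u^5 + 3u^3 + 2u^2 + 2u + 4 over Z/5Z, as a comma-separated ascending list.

Write h(u) = u^6 + 3u^5 + 3u^3 + 2u^2 + 2u + 4.
Roots in Z/5Z: h(0) = 4; h(1) = 0 → root; h(2) = 0 → root; h(3) = 2; h(4) = 4.
Linear factors from roots: (u + 4), (u + 3).
Complete factorization: h(u) = (u + 3)·(u + 4)·(u^4 + u^3 + u^2 + 4u + 2).
Factor degrees with multiplicity: 1 + 1 + 4 = 6.

1, 1, 4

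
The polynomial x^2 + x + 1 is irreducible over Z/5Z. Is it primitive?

No

Write f(x) = x^2 + x + 1.
|GF(5^2)^×| = 5^2 − 1 = 24. Prime factorization: 24 = 2^3·3.
f is primitive ⇔ x has order 24 in GF(5)[x]/(f), i.e. x^(24/q) ≠ 1 for each prime q | 24.
x^(12) mod f = 1
x^(8) mod f = 4x + 4.
Since x^(12) = 1, the order of x divides 12 < 24; not primitive.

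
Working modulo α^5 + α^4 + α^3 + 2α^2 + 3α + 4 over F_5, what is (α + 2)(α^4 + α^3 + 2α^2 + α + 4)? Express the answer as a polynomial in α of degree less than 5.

Multiply in F_5[α]: (α + 2)·(α^4 + α^3 + 2α^2 + α + 4) = α^5 + 3α^4 + 4α^3 + α + 3.
Reduce using α^5 ≡ 4α^4 + 4α^3 + 3α^2 + 2α + 1 (mod α^5 + α^4 + α^3 + 2α^2 + 3α + 4).
Reduced: 2α^4 + 3α^3 + 3α^2 + 3α + 4.

2α^4 + 3α^3 + 3α^2 + 3α + 4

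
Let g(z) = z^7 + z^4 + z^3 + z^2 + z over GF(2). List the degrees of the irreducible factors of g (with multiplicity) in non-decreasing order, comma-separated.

Roots in GF(2): g(0) = 0 → root; g(1) = 1.
Linear factors from roots: (z).
Complete factorization: g(z) = (z)·(z^2 + z + 1)·(z^4 + z^3 + 1).
Factor degrees with multiplicity: 1 + 2 + 4 = 7.

1, 2, 4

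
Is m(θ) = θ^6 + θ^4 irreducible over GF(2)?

No

Check for roots in GF(2): m(0) = 0 → root; m(1) = 0 → root.
m(0) = 0, so (θ) divides m(θ); m is reducible.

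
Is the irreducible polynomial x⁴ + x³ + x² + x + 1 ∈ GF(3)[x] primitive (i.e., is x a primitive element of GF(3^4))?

No

Write f(x) = x⁴ + x³ + x² + x + 1.
|GF(3^4)^×| = 3^4 − 1 = 80. Prime factorization: 80 = 2^4·5.
f is primitive ⇔ x has order 80 in GF(3)[x]/(f), i.e. x^(80/q) ≠ 1 for each prime q | 80.
x^(40) mod f = 1
x^(16) mod f = x.
Since x^(40) = 1, the order of x divides 40 < 80; not primitive.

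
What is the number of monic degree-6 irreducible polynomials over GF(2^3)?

43596

By the necklace-counting formula, N_8(6) = (1/6) Σ_{d|6} μ(6/d)·8^d.
Divisors of 6: 1, 2, 3, 6; μ(6/d) for each: 1, -1, -1, 1.
Σ = 8^1 − 8^2 − 8^3 + 8^6 = 261576.
N = 261576/6 = 43596.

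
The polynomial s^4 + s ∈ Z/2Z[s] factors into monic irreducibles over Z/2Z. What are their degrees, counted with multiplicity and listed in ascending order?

Write h(s) = s^4 + s.
Roots in Z/2Z: h(0) = 0 → root; h(1) = 0 → root.
Linear factors from roots: (s), (s + 1).
Complete factorization: h(s) = (s)·(s + 1)·(s^2 + s + 1).
Factor degrees with multiplicity: 1 + 1 + 2 = 4.

1, 1, 2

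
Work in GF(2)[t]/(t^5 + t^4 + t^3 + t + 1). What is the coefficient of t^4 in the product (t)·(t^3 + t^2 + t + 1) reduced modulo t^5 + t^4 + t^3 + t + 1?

1

Multiply in GF(2)[t]: (t)·(t^3 + t^2 + t + 1) = t^4 + t^3 + t^2 + t.
Reduced: t^4 + t^3 + t^2 + t.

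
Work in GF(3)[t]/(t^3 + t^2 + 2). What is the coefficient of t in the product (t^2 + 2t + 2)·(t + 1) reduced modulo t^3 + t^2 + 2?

Multiply in GF(3)[t]: (t^2 + 2t + 2)·(t + 1) = t^3 + t + 2.
Reduce using t^3 ≡ 2t^2 + 1 (mod t^3 + t^2 + 2).
Reduced: 2t^2 + t.

1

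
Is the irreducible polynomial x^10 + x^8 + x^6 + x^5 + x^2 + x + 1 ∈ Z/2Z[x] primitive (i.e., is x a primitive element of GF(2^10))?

No

Write f(x) = x^10 + x^8 + x^6 + x^5 + x^2 + x + 1.
|GF(2^10)^×| = 2^10 − 1 = 1023. Prime factorization: 1023 = 3·11·31.
f is primitive ⇔ x has order 1023 in GF(2)[x]/(f), i.e. x^(1023/q) ≠ 1 for each prime q | 1023.
x^(341) mod f = 1
x^(93) mod f = x^9 + x^8 + x^6 + x^3 + x^2 + x.
x^(33) mod f = x^9 + x^7 + x.
Since x^(341) = 1, the order of x divides 341 < 1023; not primitive.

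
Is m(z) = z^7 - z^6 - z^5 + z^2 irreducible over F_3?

Check for roots in F_3: m(0) = 0 → root; m(1) = 0 → root; m(2) = 0 → root.
m(0) = 0, so (z) divides m(z); m is reducible.

No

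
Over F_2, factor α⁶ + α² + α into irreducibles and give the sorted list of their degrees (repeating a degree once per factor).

1, 2, 3

Write h(α) = α⁶ + α² + α.
Roots in F_2: h(0) = 0 → root; h(1) = 1.
Linear factors from roots: (α).
Complete factorization: h(α) = (α)·(α² + α + 1)·(α³ + α² + 1).
Factor degrees with multiplicity: 1 + 2 + 3 = 6.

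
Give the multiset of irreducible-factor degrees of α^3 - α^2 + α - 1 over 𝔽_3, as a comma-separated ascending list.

1, 2

Write g(α) = α^3 - α^2 + α - 1.
Roots in 𝔽_3: g(0) = 2; g(1) = 0 → root; g(2) = 2.
Linear factors from roots: (α - 1).
Complete factorization: g(α) = (α - 1)·(α^2 + 1).
Factor degrees with multiplicity: 1 + 2 = 3.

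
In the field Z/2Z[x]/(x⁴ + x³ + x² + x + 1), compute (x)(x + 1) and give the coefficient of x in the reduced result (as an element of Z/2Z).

Multiply in Z/2Z[x]: (x)·(x + 1) = x² + x.
Reduced: x² + x.

1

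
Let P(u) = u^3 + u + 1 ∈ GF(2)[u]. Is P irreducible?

Yes

Check for roots in GF(2): P(0) = 1; P(1) = 1.
No roots. A degree-3 polynomial over a field with no linear factor is irreducible.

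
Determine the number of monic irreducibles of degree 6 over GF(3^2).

x^(9^6) − x is the product of all monic irreducibles of degree dividing 6; Möbius inversion gives N = (1/6) Σ μ(6/d)·9^d.
Divisors of 6: 1, 2, 3, 6; μ(6/d) for each: 1, -1, -1, 1.
Σ = 9^1 − 9^2 − 9^3 + 9^6 = 530640.
N = 530640/6 = 88440.

88440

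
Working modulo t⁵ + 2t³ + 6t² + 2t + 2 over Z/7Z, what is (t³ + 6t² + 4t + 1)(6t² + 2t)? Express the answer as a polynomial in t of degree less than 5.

Multiply in Z/7Z[t]: (t³ + 6t² + 4t + 1)·(6t² + 2t) = 6t⁵ + 3t⁴ + t³ + 2t.
Reduce using t⁵ ≡ 5t³ + t² + 5t + 5 (mod t⁵ + 2t³ + 6t² + 2t + 2).
Reduced: 3t⁴ + 3t³ + 6t² + 4t + 2.

3t^4 + 3t^3 + 6t^2 + 4t + 2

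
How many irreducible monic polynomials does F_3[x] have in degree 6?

By the necklace-counting formula, N_3(6) = (1/6) Σ_{d|6} μ(6/d)·3^d.
Divisors of 6: 1, 2, 3, 6; μ(6/d) for each: 1, -1, -1, 1.
Σ = 3^1 − 3^2 − 3^3 + 3^6 = 696.
N = 696/6 = 116.

116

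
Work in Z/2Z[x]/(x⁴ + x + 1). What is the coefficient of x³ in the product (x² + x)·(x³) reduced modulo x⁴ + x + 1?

Multiply in Z/2Z[x]: (x² + x)·(x³) = x⁵ + x⁴.
Reduce using x⁴ ≡ x + 1 (mod x⁴ + x + 1).
Reduced: x² + 1.

0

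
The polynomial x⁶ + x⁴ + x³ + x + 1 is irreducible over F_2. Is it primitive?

Yes

Write f(x) = x⁶ + x⁴ + x³ + x + 1.
|GF(2^6)^×| = 2^6 − 1 = 63. Prime factorization: 63 = 3^2·7.
f is primitive ⇔ x has order 63 in GF(2)[x]/(f), i.e. x^(63/q) ≠ 1 for each prime q | 63.
x^(21) mod f = x³ + x² + x.
x^(9) mod f = x⁵ + x⁴ + x² + 1.
None equal 1, so x has full order 63; f is primitive.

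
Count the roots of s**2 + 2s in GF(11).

2

Write f(s) = s**2 + 2s.
Evaluate at each of the 11 elements of GF(11):
f(0) = 0 → root; f(1) = 3; f(2) = 8; f(3) = 4; f(4) = 2; f(5) = 2; f(6) = 4; f(7) = 8; f(8) = 3; f(9) = 0 → root; f(10) = 10.
Roots: {0, 9}.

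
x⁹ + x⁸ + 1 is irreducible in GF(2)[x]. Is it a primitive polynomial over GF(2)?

No

Write f(x) = x⁹ + x⁸ + 1.
|GF(2^9)^×| = 2^9 − 1 = 511. Prime factorization: 511 = 7·73.
f is primitive ⇔ x has order 511 in GF(2)[x]/(f), i.e. x^(511/q) ≠ 1 for each prime q | 511.
x^(73) mod f = 1
x^(7) mod f = x⁷.
Since x^(73) = 1, the order of x divides 73 < 511; not primitive.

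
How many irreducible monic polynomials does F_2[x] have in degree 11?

186

By the necklace-counting formula, N_2(11) = (1/11) Σ_{d|11} μ(11/d)·2^d.
Divisors of 11: 1, 11; μ(11/d) for each: -1, 1.
Σ = − 2^1 + 2^11 = 2046.
N = 2046/11 = 186.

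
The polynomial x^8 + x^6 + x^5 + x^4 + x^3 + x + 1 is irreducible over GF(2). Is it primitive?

No

Write f(x) = x^8 + x^6 + x^5 + x^4 + x^3 + x + 1.
|GF(2^8)^×| = 2^8 − 1 = 255. Prime factorization: 255 = 3·5·17.
f is primitive ⇔ x has order 255 in GF(2)[x]/(f), i.e. x^(255/q) ≠ 1 for each prime q | 255.
x^(85) mod f = 1
x^(51) mod f = x^6 + x^5 + x^4 + x^3.
x^(15) mod f = x^7 + x^5 + x^4 + x^3 + x^2.
Since x^(85) = 1, the order of x divides 85 < 255; not primitive.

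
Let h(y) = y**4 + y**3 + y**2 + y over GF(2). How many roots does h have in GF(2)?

2

Evaluate at each of the 2 elements of GF(2):
h(0) = 0 → root; h(1) = 0 → root.
Roots: {0, 1}.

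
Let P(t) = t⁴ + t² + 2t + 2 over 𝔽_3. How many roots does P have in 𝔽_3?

Evaluate at each of the 3 elements of 𝔽_3:
P(0) = 2; P(1) = 0 → root; P(2) = 2.
Roots: {1}.

1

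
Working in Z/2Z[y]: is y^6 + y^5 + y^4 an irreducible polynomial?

No

Write g(y) = y^6 + y^5 + y^4.
Check for roots in Z/2Z: g(0) = 0 → root; g(1) = 1.
g(0) = 0, so (y) divides g(y); g is reducible.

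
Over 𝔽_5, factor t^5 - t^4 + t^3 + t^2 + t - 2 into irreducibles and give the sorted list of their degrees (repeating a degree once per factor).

Write f(t) = t^5 - t^4 + t^3 + t^2 + t - 2.
Roots in 𝔽_5: f(0) = 3; f(1) = 1; f(2) = 3; f(3) = 4; f(4) = 0 → root.
Linear factors from roots: (t + 1).
Complete factorization: f(t) = (t + 1)·(t^2 + t + 2)·(t^2 + 2t - 1).
Factor degrees with multiplicity: 1 + 2 + 2 = 5.

1, 2, 2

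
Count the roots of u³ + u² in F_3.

2

Write P(u) = u³ + u².
Evaluate at each of the 3 elements of F_3:
P(0) = 0 → root; P(1) = 2; P(2) = 0 → root.
Roots: {0, 2}.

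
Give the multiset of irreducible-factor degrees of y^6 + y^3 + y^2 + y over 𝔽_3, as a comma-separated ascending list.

Write f(y) = y^6 + y^3 + y^2 + y.
Roots in 𝔽_3: f(0) = 0 → root; f(1) = 1; f(2) = 0 → root.
Linear factors from roots: (y), (y + 1).
Complete factorization: f(y) = (y)·(y + 1)·(y^4 - y^3 + y^2 + 1).
Factor degrees with multiplicity: 1 + 1 + 4 = 6.

1, 1, 4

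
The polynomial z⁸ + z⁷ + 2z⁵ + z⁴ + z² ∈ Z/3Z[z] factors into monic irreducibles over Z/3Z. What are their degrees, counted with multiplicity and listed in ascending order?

Write f(z) = z⁸ + z⁷ + 2z⁵ + z⁴ + z².
Roots in Z/3Z: f(0) = 0 → root; f(1) = 0 → root; f(2) = 0 → root.
Linear factors from roots: (z), (z + 2), (z + 1).
Complete factorization: f(z) = (z + 2)·(z)^2·(z + 1)^3·(z² + 2z + 2).
Factor degrees with multiplicity: 1 + 1 + 1 + 1 + 1 + 1 + 2 = 8.

1, 1, 1, 1, 1, 1, 2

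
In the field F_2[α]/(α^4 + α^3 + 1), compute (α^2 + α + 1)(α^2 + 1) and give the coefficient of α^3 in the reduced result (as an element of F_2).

0

Multiply in F_2[α]: (α^2 + α + 1)·(α^2 + 1) = α^4 + α^3 + α + 1.
Reduce using α^4 ≡ α^3 + 1 (mod α^4 + α^3 + 1).
Reduced: α.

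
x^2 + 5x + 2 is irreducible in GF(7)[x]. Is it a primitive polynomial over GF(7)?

Write f(x) = x^2 + 5x + 2.
|GF(7^2)^×| = 7^2 − 1 = 48. Prime factorization: 48 = 2^4·3.
f is primitive ⇔ x has order 48 in GF(7)[x]/(f), i.e. x^(48/q) ≠ 1 for each prime q | 48.
x^(24) mod f = 1
x^(16) mod f = 4.
Since x^(24) = 1, the order of x divides 24 < 48; not primitive.

No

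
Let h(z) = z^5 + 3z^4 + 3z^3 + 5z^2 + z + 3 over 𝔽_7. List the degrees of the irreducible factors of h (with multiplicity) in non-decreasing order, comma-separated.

2, 3

Complete factorization: h(z) = (z^2 + 2z + 2)·(z^3 + z^2 + 6z + 5).
Factor degrees with multiplicity: 2 + 3 = 5.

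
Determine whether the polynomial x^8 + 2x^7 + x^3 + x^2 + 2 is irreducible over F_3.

Write f(x) = x^8 + 2x^7 + x^3 + x^2 + 2.
Check for roots in F_3: f(0) = 2; f(1) = 1; f(2) = 1.
No roots, so no linear factors.
Monic irreducibles of degree 2 over GF(3): x^2 + 1, x^2 + x + 2, x^2 + 2x + 2.
None of them divide f (all give nonzero remainder).
Degree-3 irreducible divisors: test the 8 monic irreducibles of degree 3 over GF(3).
None of them divide f (all give nonzero remainder).
Degree-4 irreducible divisors: test the 18 monic irreducibles of degree 4 over GF(3).
None of them divide f (all give nonzero remainder).
No irreducible factor of degree ≤ 4 exists, so f is irreducible over GF(3).

Yes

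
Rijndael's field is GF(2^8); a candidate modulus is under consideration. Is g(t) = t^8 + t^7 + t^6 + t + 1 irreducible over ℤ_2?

Check for roots in ℤ_2: g(0) = 1; g(1) = 1.
No roots, so no linear factors.
Monic irreducibles of degree 2 over GF(2): t^2 + t + 1.
None of them divide g (all give nonzero remainder).
Monic irreducibles of degree 3 over GF(2): t^3 + t + 1, t^3 + t^2 + 1.
None of them divide g (all give nonzero remainder).
Monic irreducibles of degree 4 over GF(2): t^4 + t + 1, t^4 + t^3 + 1, t^4 + t^3 + t^2 + t + 1.
None of them divide g (all give nonzero remainder).
No irreducible factor of degree ≤ 4 exists, so g is irreducible over GF(2).

Yes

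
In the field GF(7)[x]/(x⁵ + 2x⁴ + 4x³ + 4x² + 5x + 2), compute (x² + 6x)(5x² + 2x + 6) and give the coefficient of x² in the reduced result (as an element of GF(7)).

Multiply in GF(7)[x]: (x² + 6x)·(5x² + 2x + 6) = 5x⁴ + 4x³ + 4x² + x.
Reduced: 5x⁴ + 4x³ + 4x² + x.

4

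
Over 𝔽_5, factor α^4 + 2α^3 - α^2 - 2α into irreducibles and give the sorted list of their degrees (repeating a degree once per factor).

1, 1, 1, 1

Write f(α) = α^4 + 2α^3 - α^2 - 2α.
Roots in 𝔽_5: f(0) = 0 → root; f(1) = 0 → root; f(2) = 4; f(3) = 0 → root; f(4) = 0 → root.
Linear factors from roots: (α), (α - 1), (α + 2), (α + 1).
Complete factorization: f(α) = (α)·(α + 1)·(α + 2)·(α - 1).
Factor degrees with multiplicity: 1 + 1 + 1 + 1 = 4.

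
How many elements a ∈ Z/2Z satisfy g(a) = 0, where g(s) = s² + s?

Evaluate at each of the 2 elements of Z/2Z:
g(0) = 0 → root; g(1) = 0 → root.
Roots: {0, 1}.

2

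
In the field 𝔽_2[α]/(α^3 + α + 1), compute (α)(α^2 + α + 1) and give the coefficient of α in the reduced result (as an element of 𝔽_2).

Multiply in 𝔽_2[α]: (α)·(α^2 + α + 1) = α^3 + α^2 + α.
Reduce using α^3 ≡ α + 1 (mod α^3 + α + 1).
Reduced: α^2 + 1.

0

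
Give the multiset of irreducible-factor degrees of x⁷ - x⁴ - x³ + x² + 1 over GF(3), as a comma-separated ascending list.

7

Write g(x) = x⁷ - x⁴ - x³ + x² + 1.
Roots in GF(3): g(0) = 1; g(1) = 1; g(2) = 1.
Complete factorization: g(x) = (x⁷ - x⁴ - x³ + x² + 1).
Factor degrees with multiplicity: 7 = 7.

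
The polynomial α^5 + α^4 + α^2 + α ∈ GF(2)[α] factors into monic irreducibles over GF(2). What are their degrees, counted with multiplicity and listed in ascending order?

Write h(α) = α^5 + α^4 + α^2 + α.
Roots in GF(2): h(0) = 0 → root; h(1) = 0 → root.
Linear factors from roots: (α), (α + 1).
Complete factorization: h(α) = (α)·(α + 1)^2·(α^2 + α + 1).
Factor degrees with multiplicity: 1 + 1 + 1 + 2 = 5.

1, 1, 1, 2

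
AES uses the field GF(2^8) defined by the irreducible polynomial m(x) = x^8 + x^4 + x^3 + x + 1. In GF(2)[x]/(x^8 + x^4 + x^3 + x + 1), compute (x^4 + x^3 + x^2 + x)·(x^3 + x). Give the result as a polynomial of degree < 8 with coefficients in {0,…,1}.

Multiply in GF(2)[x]: (x^4 + x^3 + x^2 + x)·(x^3 + x) = x^7 + x^6 + x^3 + x^2.
Reduced: x^7 + x^6 + x^3 + x^2.

x^7 + x^6 + x^3 + x^2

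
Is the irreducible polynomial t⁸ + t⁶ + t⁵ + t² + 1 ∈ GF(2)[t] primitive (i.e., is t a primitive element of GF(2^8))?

Write f(t) = t⁸ + t⁶ + t⁵ + t² + 1.
|GF(2^8)^×| = 2^8 − 1 = 255. Prime factorization: 255 = 3·5·17.
f is primitive ⇔ t has order 255 in GF(2)[t]/(f), i.e. t^(255/q) ≠ 1 for each prime q | 255.
t^(85) mod f = t⁷ + t³ + 1.
t^(51) mod f = t⁶ + t⁵ + 1.
t^(15) mod f = t⁷ + t⁶ + t⁵ + t⁴ + t² + t + 1.
None equal 1, so t has full order 255; f is primitive.

Yes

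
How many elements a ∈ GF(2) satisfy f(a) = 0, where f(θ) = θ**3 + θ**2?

2

Evaluate at each of the 2 elements of GF(2):
f(0) = 0 → root; f(1) = 0 → root.
Roots: {0, 1}.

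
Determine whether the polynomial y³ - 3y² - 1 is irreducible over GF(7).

Write P(y) = y³ - 3y² - 1.
Check for roots in GF(7): P(0) = 6; P(1) = 4; P(2) = 2; P(3) = 6; P(4) = 1; P(5) = 0 → root; P(6) = 2.
P(5) = 0, so (y − 5) divides P(y); P is reducible.

No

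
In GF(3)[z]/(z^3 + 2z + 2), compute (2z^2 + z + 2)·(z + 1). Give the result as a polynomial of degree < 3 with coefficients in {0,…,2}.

Multiply in GF(3)[z]: (2z^2 + z + 2)·(z + 1) = 2z^3 + 2.
Reduce using z^3 ≡ z + 1 (mod z^3 + 2z + 2).
Reduced: 2z + 1.

2z + 1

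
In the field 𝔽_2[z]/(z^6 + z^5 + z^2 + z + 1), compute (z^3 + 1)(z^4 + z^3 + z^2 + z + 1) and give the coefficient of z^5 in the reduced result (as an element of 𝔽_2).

Multiply in 𝔽_2[z]: (z^3 + 1)·(z^4 + z^3 + z^2 + z + 1) = z^7 + z^6 + z^5 + z^2 + z + 1.
Reduce using z^6 ≡ z^5 + z^2 + z + 1 (mod z^6 + z^5 + z^2 + z + 1).
Reduced: z^5 + z^3 + 1.

1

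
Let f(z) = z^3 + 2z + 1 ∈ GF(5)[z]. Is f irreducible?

Yes

Check for roots in GF(5): f(0) = 1; f(1) = 4; f(2) = 3; f(3) = 4; f(4) = 3.
No roots. A degree-3 polynomial over a field with no linear factor is irreducible.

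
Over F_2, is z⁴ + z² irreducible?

No

Write h(z) = z⁴ + z².
Check for roots in F_2: h(0) = 0 → root; h(1) = 0 → root.
h(0) = 0, so (z) divides h(z); h is reducible.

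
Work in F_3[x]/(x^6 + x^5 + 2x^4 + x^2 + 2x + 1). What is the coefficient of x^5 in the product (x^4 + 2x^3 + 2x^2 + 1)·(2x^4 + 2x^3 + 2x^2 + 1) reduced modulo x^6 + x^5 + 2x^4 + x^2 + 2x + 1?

Multiply in F_3[x]: (x^4 + 2x^3 + 2x^2 + 1)·(2x^4 + 2x^3 + 2x^2 + 1) = 2x^8 + x^6 + 2x^5 + x^4 + x^3 + x^2 + 1.
Reduce using x^6 ≡ 2x^5 + x^4 + 2x^2 + x + 2 (mod x^6 + x^5 + 2x^4 + x^2 + 2x + 1).
Reduced: x^5 + x^4 + 2x^3 + x^2 + x + 2.

1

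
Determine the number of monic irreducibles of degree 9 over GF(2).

56

Gauss's count: N_{2}(9) = (1/9) Σ_{d|9} μ(9/d)·2^d.
Divisors of 9: 1, 3, 9; μ(9/d) for each: 0, -1, 1.
Σ = − 2^3 + 2^9 = 504.
N = 504/9 = 56.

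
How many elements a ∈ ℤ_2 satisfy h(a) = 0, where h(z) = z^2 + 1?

1

Evaluate at each of the 2 elements of ℤ_2:
h(0) = 1; h(1) = 0 → root.
Roots: {1}.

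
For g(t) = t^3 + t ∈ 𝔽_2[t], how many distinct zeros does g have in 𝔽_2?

Evaluate at each of the 2 elements of 𝔽_2:
g(0) = 0 → root; g(1) = 0 → root.
Roots: {0, 1}.

2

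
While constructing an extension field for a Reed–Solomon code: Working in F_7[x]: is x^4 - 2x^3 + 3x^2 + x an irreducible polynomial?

Write h(x) = x^4 - 2x^3 + 3x^2 + x.
Check for roots in F_7: h(0) = 0 → root; h(1) = 3; h(2) = 0 → root; h(3) = 1; h(4) = 5; h(5) = 0 → root; h(6) = 5.
h(0) = 0, so (x) divides h(x); h is reducible.

No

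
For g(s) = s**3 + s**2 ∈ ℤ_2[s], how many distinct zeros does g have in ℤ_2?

Evaluate at each of the 2 elements of ℤ_2:
g(0) = 0 → root; g(1) = 0 → root.
Roots: {0, 1}.

2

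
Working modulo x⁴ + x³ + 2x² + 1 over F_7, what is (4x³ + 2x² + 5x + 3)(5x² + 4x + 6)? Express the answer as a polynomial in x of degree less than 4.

Multiply in F_7[x]: (4x³ + 2x² + 5x + 3)·(5x² + 4x + 6) = 6x⁵ + 5x⁴ + x³ + 5x² + 4.
Reduce using x⁴ ≡ 6x³ + 5x² + 6 (mod x⁴ + x³ + 2x² + 1).
Reduced: 4x³ + x + 5.

4x^3 + x + 5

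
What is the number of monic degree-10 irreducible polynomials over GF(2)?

x^(2^10) − x is the product of all monic irreducibles of degree dividing 10; Möbius inversion gives N = (1/10) Σ μ(10/d)·2^d.
Divisors of 10: 1, 2, 5, 10; μ(10/d) for each: 1, -1, -1, 1.
Σ = 2^1 − 2^2 − 2^5 + 2^10 = 990.
N = 990/10 = 99.

99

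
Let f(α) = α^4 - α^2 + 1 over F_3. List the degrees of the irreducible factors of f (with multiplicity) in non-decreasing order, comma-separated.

Roots in F_3: f(0) = 1; f(1) = 1; f(2) = 1.
Complete factorization: f(α) = (α^2 + 1)^2.
Factor degrees with multiplicity: 2 + 2 = 4.

2, 2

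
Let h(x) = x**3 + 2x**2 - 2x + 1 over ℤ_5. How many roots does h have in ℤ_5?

1

Evaluate at each of the 5 elements of ℤ_5:
h(0) = 1; h(1) = 2; h(2) = 3; h(3) = 0 → root; h(4) = 4.
Roots: {3}.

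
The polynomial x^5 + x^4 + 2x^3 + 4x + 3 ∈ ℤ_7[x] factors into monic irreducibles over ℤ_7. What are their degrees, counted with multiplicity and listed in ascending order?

5

Write g(x) = x^5 + x^4 + 2x^3 + 4x + 3.
Complete factorization: g(x) = (x^5 + x^4 + 2x^3 + 4x + 3).
Factor degrees with multiplicity: 5 = 5.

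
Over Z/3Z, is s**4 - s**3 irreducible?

Write P(s) = s**4 - s**3.
Check for roots in Z/3Z: P(0) = 0 → root; P(1) = 0 → root; P(2) = 2.
P(0) = 0, so (s) divides P(s); P is reducible.

No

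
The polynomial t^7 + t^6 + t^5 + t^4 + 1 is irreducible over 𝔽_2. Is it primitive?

Yes

Write f(t) = t^7 + t^6 + t^5 + t^4 + 1.
|GF(2^7)^×| = 2^7 − 1 = 127. Prime factorization: 127 = 127.
f is primitive ⇔ t has order 127 in GF(2)[t]/(f), i.e. t^(127/q) ≠ 1 for each prime q | 127.
t^(1) mod f = t.
None equal 1, so t has full order 127; f is primitive.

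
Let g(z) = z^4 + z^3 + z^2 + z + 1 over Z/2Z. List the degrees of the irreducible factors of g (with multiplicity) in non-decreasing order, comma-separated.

Roots in Z/2Z: g(0) = 1; g(1) = 1.
Complete factorization: g(z) = (z^4 + z^3 + z^2 + z + 1).
Factor degrees with multiplicity: 4 = 4.

4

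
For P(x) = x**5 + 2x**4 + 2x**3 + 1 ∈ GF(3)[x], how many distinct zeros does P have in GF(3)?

2

Evaluate at each of the 3 elements of GF(3):
P(0) = 1; P(1) = 0 → root; P(2) = 0 → root.
Roots: {1, 2}.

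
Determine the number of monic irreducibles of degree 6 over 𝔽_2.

x^(2^6) − x is the product of all monic irreducibles of degree dividing 6; Möbius inversion gives N = (1/6) Σ μ(6/d)·2^d.
Divisors of 6: 1, 2, 3, 6; μ(6/d) for each: 1, -1, -1, 1.
Σ = 2^1 − 2^2 − 2^3 + 2^6 = 54.
N = 54/6 = 9.

9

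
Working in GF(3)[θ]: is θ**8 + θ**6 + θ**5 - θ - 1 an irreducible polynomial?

Write P(θ) = θ**8 + θ**6 + θ**5 - θ - 1.
Check for roots in GF(3): P(0) = 2; P(1) = 1; P(2) = 1.
No roots, so no linear factors.
Monic irreducibles of degree 2 over GF(3): θ**2 + 1, θ**2 + θ - 1, θ**2 - θ - 1.
None of them divide P (all give nonzero remainder).
Degree-3 irreducible divisors: test the 8 monic irreducibles of degree 3 over GF(3).
None of them divide P (all give nonzero remainder).
Degree-4 irreducible divisors: test the 18 monic irreducibles of degree 4 over GF(3).
None of them divide P (all give nonzero remainder).
No irreducible factor of degree ≤ 4 exists, so P is irreducible over GF(3).

Yes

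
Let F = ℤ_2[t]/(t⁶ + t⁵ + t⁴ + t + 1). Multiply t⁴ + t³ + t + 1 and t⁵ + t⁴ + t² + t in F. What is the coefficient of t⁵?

1

Multiply in ℤ_2[t]: (t⁴ + t³ + t + 1)·(t⁵ + t⁴ + t² + t) = t⁹ + t⁷ + t³ + t.
Reduce using t⁶ ≡ t⁵ + t⁴ + t + 1 (mod t⁶ + t⁵ + t⁴ + t + 1).
Reduced: t⁵ + t⁴ + t³.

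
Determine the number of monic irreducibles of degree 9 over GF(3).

2184

The number of monic irreducibles of degree 9 over GF(3) is (1/9)·Σ_{d∣9} μ(9/d) 3^d.
Divisors of 9: 1, 3, 9; μ(9/d) for each: 0, -1, 1.
Σ = − 3^3 + 3^9 = 19656.
N = 19656/9 = 2184.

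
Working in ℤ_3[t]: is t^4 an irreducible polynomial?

Write f(t) = t^4.
Check for roots in ℤ_3: f(0) = 0 → root; f(1) = 1; f(2) = 1.
f(0) = 0, so (t) divides f(t); f is reducible.

No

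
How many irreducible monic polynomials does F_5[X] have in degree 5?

The number of monic irreducibles of degree 5 over GF(5) is (1/5)·Σ_{d∣5} μ(5/d) 5^d.
Divisors of 5: 1, 5; μ(5/d) for each: -1, 1.
Σ = − 5^1 + 5^5 = 3120.
N = 3120/5 = 624.

624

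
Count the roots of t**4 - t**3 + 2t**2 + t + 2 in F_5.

3

Write P(t) = t**4 - t**3 + 2t**2 + t + 2.
Evaluate at each of the 5 elements of F_5:
P(0) = 2; P(1) = 0 → root; P(2) = 0 → root; P(3) = 2; P(4) = 0 → root.
Roots: {1, 2, 4}.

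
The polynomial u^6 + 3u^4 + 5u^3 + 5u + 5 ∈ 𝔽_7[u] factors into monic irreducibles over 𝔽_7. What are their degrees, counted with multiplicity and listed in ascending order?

Write f(u) = u^6 + 3u^4 + 5u^3 + 5u + 5.
Linear factors from roots: (u + 4).
Complete factorization: f(u) = (u + 4)·(u^2 + 1)·(u^3 + 3u^2 + 4u + 3).
Factor degrees with multiplicity: 1 + 2 + 3 = 6.

1, 2, 3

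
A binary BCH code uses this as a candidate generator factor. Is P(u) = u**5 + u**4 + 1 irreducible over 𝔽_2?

Check for roots in 𝔽_2: P(0) = 1; P(1) = 1.
No roots, so no linear factors.
Monic irreducibles of degree 2 over GF(2): u**2 + u + 1.
u**2 + u + 1 divides P: P(u) = (u**2 + u + 1)·(u**3 + u + 1).

No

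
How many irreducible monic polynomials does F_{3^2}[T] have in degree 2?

36

Gauss's count: N_{9}(2) = (1/2) Σ_{d|2} μ(2/d)·9^d.
Divisors of 2: 1, 2; μ(2/d) for each: -1, 1.
Σ = − 9^1 + 9^2 = 72.
N = 72/2 = 36.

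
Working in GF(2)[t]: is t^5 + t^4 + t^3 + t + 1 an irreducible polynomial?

Write P(t) = t^5 + t^4 + t^3 + t + 1.
Check for roots in GF(2): P(0) = 1; P(1) = 1.
No roots, so no linear factors.
Monic irreducibles of degree 2 over GF(2): t^2 + t + 1.
None of them divide P (all give nonzero remainder).
No irreducible factor of degree ≤ 2 exists, so P is irreducible over GF(2).

Yes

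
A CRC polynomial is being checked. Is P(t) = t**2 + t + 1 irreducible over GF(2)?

Check for roots in GF(2): P(0) = 1; P(1) = 1.
No roots. A degree-2 polynomial over a field with no linear factor is irreducible.

Yes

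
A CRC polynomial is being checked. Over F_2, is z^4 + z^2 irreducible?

Write P(z) = z^4 + z^2.
Check for roots in F_2: P(0) = 0 → root; P(1) = 0 → root.
P(0) = 0, so (z) divides P(z); P is reducible.

No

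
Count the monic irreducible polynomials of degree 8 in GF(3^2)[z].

Gauss's count: N_{9}(8) = (1/8) Σ_{d|8} μ(8/d)·9^d.
Divisors of 8: 1, 2, 4, 8; μ(8/d) for each: 0, 0, -1, 1.
Σ = − 9^4 + 9^8 = 43040160.
N = 43040160/8 = 5380020.

5380020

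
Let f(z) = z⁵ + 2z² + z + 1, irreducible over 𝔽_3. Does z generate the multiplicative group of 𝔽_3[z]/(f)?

|GF(3^5)^×| = 3^5 − 1 = 242. Prime factorization: 242 = 2·11^2.
f is primitive ⇔ z has order 242 in GF(3)[z]/(f), i.e. z^(242/q) ≠ 1 for each prime q | 242.
z^(121) mod f = 2.
z^(22) mod f = z⁴ + z³ + 2z² + z.
None equal 1, so z has full order 242; f is primitive.

Yes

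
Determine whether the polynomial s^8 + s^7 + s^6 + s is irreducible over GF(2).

No

Write m(s) = s^8 + s^7 + s^6 + s.
Check for roots in GF(2): m(0) = 0 → root; m(1) = 0 → root.
m(0) = 0, so (s) divides m(s); m is reducible.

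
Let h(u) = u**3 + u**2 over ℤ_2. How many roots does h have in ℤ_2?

Evaluate at each of the 2 elements of ℤ_2:
h(0) = 0 → root; h(1) = 0 → root.
Roots: {0, 1}.

2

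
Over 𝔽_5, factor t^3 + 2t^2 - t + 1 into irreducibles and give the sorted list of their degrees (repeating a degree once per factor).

Write h(t) = t^3 + 2t^2 - t + 1.
Roots in 𝔽_5: h(0) = 1; h(1) = 3; h(2) = 0 → root; h(3) = 3; h(4) = 3.
Linear factors from roots: (t - 2).
Complete factorization: h(t) = (t - 2)·(t^2 - t + 2).
Factor degrees with multiplicity: 1 + 2 = 3.

1, 2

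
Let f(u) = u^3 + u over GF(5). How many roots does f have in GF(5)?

Evaluate at each of the 5 elements of GF(5):
f(0) = 0 → root; f(1) = 2; f(2) = 0 → root; f(3) = 0 → root; f(4) = 3.
Roots: {0, 2, 3}.

3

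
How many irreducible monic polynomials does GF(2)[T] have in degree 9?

56

The number of monic irreducibles of degree 9 over GF(2) is (1/9)·Σ_{d∣9} μ(9/d) 2^d.
Divisors of 9: 1, 3, 9; μ(9/d) for each: 0, -1, 1.
Σ = − 2^3 + 2^9 = 504.
N = 504/9 = 56.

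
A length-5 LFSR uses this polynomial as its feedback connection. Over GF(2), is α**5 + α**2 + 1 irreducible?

Yes

Write h(α) = α**5 + α**2 + 1.
Check for roots in GF(2): h(0) = 1; h(1) = 1.
No roots, so no linear factors.
Monic irreducibles of degree 2 over GF(2): α**2 + α + 1.
None of them divide h (all give nonzero remainder).
No irreducible factor of degree ≤ 2 exists, so h is irreducible over GF(2).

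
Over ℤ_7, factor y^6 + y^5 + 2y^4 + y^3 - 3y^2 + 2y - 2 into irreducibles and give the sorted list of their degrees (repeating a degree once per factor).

1, 2, 3

Write f(y) = y^6 + y^5 + 2y^4 + y^3 - 3y^2 + 2y - 2.
Linear factors from roots: (y - 2).
Complete factorization: f(y) = (y - 2)·(y^2 - 2y + 2)·(y^3 - 2y^2 + 2y - 3).
Factor degrees with multiplicity: 1 + 2 + 3 = 6.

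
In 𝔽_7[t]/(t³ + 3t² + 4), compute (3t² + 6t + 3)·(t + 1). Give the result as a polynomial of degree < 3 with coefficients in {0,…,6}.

Multiply in 𝔽_7[t]: (3t² + 6t + 3)·(t + 1) = 3t³ + 2t² + 2t + 3.
Reduce using t³ ≡ 4t² + 3 (mod t³ + 3t² + 4).
Reduced: 2t + 5.

2t + 5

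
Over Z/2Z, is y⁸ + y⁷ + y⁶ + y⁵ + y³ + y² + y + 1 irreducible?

Write P(y) = y⁸ + y⁷ + y⁶ + y⁵ + y³ + y² + y + 1.
Check for roots in Z/2Z: P(0) = 1; P(1) = 0 → root.
P(1) = 0, so (y − 1) divides P(y); P is reducible.

No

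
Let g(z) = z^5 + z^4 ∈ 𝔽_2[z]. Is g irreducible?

No

Check for roots in 𝔽_2: g(0) = 0 → root; g(1) = 0 → root.
g(0) = 0, so (z) divides g(z); g is reducible.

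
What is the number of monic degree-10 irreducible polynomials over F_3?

The number of monic irreducibles of degree 10 over GF(3) is (1/10)·Σ_{d∣10} μ(10/d) 3^d.
Divisors of 10: 1, 2, 5, 10; μ(10/d) for each: 1, -1, -1, 1.
Σ = 3^1 − 3^2 − 3^5 + 3^10 = 58800.
N = 58800/10 = 5880.

5880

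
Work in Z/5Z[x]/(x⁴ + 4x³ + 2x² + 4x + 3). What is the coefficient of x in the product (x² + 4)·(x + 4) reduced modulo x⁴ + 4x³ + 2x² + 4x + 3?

Multiply in Z/5Z[x]: (x² + 4)·(x + 4) = x³ + 4x² + 4x + 1.
Reduced: x³ + 4x² + 4x + 1.

4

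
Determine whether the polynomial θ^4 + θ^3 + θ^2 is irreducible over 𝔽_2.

No

Write g(θ) = θ^4 + θ^3 + θ^2.
Check for roots in 𝔽_2: g(0) = 0 → root; g(1) = 1.
g(0) = 0, so (θ) divides g(θ); g is reducible.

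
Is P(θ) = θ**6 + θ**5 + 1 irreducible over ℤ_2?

Check for roots in ℤ_2: P(0) = 1; P(1) = 1.
No roots, so no linear factors.
Monic irreducibles of degree 2 over GF(2): θ**2 + θ + 1.
None of them divide P (all give nonzero remainder).
Monic irreducibles of degree 3 over GF(2): θ**3 + θ + 1, θ**3 + θ**2 + 1.
None of them divide P (all give nonzero remainder).
No irreducible factor of degree ≤ 3 exists, so P is irreducible over GF(2).

Yes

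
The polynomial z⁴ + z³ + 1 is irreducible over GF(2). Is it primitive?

Write f(z) = z⁴ + z³ + 1.
|GF(2^4)^×| = 2^4 − 1 = 15. Prime factorization: 15 = 3·5.
f is primitive ⇔ z has order 15 in GF(2)[z]/(f), i.e. z^(15/q) ≠ 1 for each prime q | 15.
z^(5) mod f = z³ + z + 1.
z^(3) mod f = z³.
None equal 1, so z has full order 15; f is primitive.

Yes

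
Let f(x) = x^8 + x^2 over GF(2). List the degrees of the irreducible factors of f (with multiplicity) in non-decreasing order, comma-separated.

1, 1, 1, 1, 2, 2

Roots in GF(2): f(0) = 0 → root; f(1) = 0 → root.
Linear factors from roots: (x), (x + 1).
Complete factorization: f(x) = (x)^2·(x + 1)^2·(x^2 + x + 1)^2.
Factor degrees with multiplicity: 1 + 1 + 1 + 1 + 2 + 2 = 8.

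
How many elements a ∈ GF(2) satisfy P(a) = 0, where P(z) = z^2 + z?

2

Evaluate at each of the 2 elements of GF(2):
P(0) = 0 → root; P(1) = 0 → root.
Roots: {0, 1}.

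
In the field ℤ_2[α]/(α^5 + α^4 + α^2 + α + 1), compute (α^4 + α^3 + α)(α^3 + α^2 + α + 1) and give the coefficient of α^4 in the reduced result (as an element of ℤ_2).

Multiply in ℤ_2[α]: (α^4 + α^3 + α)·(α^3 + α^2 + α + 1) = α^7 + α^4 + α^2 + α.
Reduce using α^5 ≡ α^4 + α^2 + α + 1 (mod α^5 + α^4 + α^2 + α + 1).
Reduced: α^4 + α + 1.

1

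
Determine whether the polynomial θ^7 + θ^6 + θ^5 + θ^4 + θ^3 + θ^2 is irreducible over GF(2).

Write g(θ) = θ^7 + θ^6 + θ^5 + θ^4 + θ^3 + θ^2.
Check for roots in GF(2): g(0) = 0 → root; g(1) = 0 → root.
g(0) = 0, so (θ) divides g(θ); g is reducible.

No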